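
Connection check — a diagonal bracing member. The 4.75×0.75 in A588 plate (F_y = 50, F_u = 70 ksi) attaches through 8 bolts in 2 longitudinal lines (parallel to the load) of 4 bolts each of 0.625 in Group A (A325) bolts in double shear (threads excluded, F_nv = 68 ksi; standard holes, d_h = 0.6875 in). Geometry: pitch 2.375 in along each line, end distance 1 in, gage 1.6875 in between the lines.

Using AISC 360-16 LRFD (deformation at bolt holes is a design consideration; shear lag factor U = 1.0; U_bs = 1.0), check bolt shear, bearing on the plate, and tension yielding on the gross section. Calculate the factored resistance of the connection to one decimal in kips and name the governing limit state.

Bolt shear: A_b = π(0.625)²/4 = 0.3068 in². φR_n = 0.75 × 68 × 0.3068 × 8 × 2 = 250.3 kips.
Bearing (0.75 in plate, F_u = 70 ksi): end bolts L_c = 1 − 0.6875/2 = 0.65625, R_n = min(1.2×0.65625×0.75×70, 2.4×0.625×0.75×70) = 41.344 kips/bolt; interior L_c = 2.375 − 0.6875 = 1.6875, R_n = 78.75 kips/bolt. φR_n = 0.75 × (2×41.344 + 6×78.75) = 416.4 kips.
Tension yield (gross): A_g = 4.75×0.75 = 3.5625 in². φR_n = 0.90 × 50 × 3.5625 = 160.3 kips.
Governing: min(250.3, 416.4, 160.3) = 160.3 kips → gross-section yield.

160.3 kips (gross-section yield governs)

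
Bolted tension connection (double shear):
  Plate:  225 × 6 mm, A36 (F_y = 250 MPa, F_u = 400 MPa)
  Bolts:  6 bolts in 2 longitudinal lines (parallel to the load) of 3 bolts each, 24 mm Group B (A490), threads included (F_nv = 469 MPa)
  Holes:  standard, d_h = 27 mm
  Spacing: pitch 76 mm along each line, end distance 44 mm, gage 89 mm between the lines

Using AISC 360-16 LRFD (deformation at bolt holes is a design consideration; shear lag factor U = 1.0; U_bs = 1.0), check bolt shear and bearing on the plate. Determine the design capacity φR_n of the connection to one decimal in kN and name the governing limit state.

546.5 kN (bearing governs)

Bolt shear: A_b = π(24)²/4 = 452.39 mm². φR_n = 0.75 × 469 × 452.39 × 6 × 2 = 1909.5 kN.
Bearing (6 mm plate, F_u = 400 MPa): end bolts L_c = 44 − 27/2 = 30.5, R_n = min(1.2×30.5×6×400, 2.4×24×6×400) = 87.84 kN/bolt; interior L_c = 76 − 27 = 49, R_n = 138.24 kN/bolt. φR_n = 0.75 × (2×87.84 + 4×138.24) = 546.5 kN.
Governing: min(1909.5, 546.5) = 546.5 kN → bearing.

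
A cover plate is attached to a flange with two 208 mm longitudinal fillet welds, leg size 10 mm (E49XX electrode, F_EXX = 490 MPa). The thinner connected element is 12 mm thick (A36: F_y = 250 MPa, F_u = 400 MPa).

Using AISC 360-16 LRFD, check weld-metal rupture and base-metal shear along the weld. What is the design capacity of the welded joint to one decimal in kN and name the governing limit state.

Weld metal: throat = 0.707×10 = 7.07 mm, L = 2×208 = 416 mm. φR_n = 0.75 × 0.6 × 490 × 7.07 × 416 = 648.5 kN.
Base metal shear (12 mm plate): yield φR_n = 1.0×0.6×250×12×416 = 748.8 kN; rupture φR_n = 0.75×0.6×400×12×416 = 898.6 kN; take 748.8 kN (yield).
Governing: min(648.5, 748.8) = 648.5 kN → weld metal.

648.5 kN (weld metal governs)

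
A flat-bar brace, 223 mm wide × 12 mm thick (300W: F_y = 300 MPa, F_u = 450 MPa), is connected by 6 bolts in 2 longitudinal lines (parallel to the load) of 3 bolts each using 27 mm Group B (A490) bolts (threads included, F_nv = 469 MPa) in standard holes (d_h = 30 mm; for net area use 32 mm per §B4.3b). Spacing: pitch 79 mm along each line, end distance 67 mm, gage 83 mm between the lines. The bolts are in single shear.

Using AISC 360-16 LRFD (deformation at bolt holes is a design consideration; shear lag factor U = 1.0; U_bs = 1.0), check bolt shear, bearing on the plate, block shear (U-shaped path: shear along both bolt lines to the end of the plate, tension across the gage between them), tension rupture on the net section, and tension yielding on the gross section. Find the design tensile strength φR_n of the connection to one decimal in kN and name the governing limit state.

644.0 kN (net-section rupture governs)

Bolt shear: A_b = π(27)²/4 = 572.56 mm². φR_n = 0.75 × 469 × 572.56 × 6 × 1 = 1208.4 kN.
Bearing (12 mm plate, F_u = 450 MPa): end bolts L_c = 67 − 30/2 = 52, R_n = min(1.2×52×12×450, 2.4×27×12×450) = 336.96 kN/bolt; interior L_c = 79 − 30 = 49, R_n = 317.52 kN/bolt. φR_n = 0.75 × (2×336.96 + 4×317.52) = 1458.0 kN.
Block shear: shear path 2×[67+2×79] = 2×225 mm, A_gv = 5400, A_nv = 2×(225 − 2.5×32)×12 = 3480 mm²; tension across gage: (83 − 1×32)×12 = 612 mm². R_n = min(0.6×450×3480, 0.6×300×5400) + 1.0×450×612 = min(939.6, 972) + 275.4 = 1215 kN. φR_n = 0.75 × 1215 = 911.3 kN.
Tension rupture (net): A_n = (223 − 2×32)×12 = 1908 mm² (U = 1.0, A_e = A_n). φR_n = 0.75 × 450 × 1908 = 644.0 kN.
Tension yield (gross): A_g = 223×12 = 2676 mm². φR_n = 0.90 × 300 × 2676 = 722.5 kN.
Governing: min(1208.4, 1458.0, 911.3, 644.0, 722.5) = 644.0 kN → net-section rupture.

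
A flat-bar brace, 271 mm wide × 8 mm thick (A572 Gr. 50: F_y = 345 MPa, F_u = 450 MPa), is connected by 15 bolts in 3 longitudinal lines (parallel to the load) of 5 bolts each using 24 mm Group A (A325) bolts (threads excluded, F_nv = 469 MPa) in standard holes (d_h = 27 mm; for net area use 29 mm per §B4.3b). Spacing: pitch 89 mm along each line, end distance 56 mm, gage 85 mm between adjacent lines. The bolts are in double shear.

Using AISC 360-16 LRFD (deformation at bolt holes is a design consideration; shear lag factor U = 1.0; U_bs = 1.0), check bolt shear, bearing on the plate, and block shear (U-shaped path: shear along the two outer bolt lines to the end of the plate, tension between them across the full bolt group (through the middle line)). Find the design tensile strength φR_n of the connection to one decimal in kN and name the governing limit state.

Bolt shear: A_b = π(24)²/4 = 452.39 mm². φR_n = 0.75 × 469 × 452.39 × 15 × 2 = 4773.8 kN.
Bearing (8 mm plate, F_u = 450 MPa): end bolts L_c = 56 − 27/2 = 42.5, R_n = min(1.2×42.5×8×450, 2.4×24×8×450) = 183.6 kN/bolt; interior L_c = 89 − 27 = 62, R_n = 207.36 kN/bolt. φR_n = 0.75 × (3×183.6 + 12×207.36) = 2279.3 kN.
Block shear: shear path 2×[56+4×89] = 2×412 mm, A_gv = 6592, A_nv = 2×(412 − 4.5×29)×8 = 4504 mm²; tension across gage: (170 − 2×29)×8 = 896 mm². R_n = min(0.6×450×4504, 0.6×345×6592) + 1.0×450×896 = min(1216.1, 1364.5) + 403.2 = 1619.3 kN. φR_n = 0.75 × 1619.3 = 1214.5 kN.
Governing: min(4773.8, 2279.3, 1214.5) = 1214.5 kN → block shear.

1214.5 kN (block shear governs)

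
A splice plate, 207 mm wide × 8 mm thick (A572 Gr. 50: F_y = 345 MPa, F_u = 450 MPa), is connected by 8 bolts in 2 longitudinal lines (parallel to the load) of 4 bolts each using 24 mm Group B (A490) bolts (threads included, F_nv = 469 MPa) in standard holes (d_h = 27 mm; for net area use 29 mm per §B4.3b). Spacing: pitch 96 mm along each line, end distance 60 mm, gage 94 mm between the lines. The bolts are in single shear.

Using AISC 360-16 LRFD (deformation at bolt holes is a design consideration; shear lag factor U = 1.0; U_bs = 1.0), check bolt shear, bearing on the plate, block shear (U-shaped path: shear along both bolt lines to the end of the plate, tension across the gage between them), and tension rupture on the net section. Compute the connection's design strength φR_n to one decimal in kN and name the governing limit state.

Bolt shear: A_b = π(24)²/4 = 452.39 mm². φR_n = 0.75 × 469 × 452.39 × 8 × 1 = 1273.0 kN.
Bearing (8 mm plate, F_u = 450 MPa): end bolts L_c = 60 − 27/2 = 46.5, R_n = min(1.2×46.5×8×450, 2.4×24×8×450) = 200.88 kN/bolt; interior L_c = 96 − 27 = 69, R_n = 207.36 kN/bolt. φR_n = 0.75 × (2×200.88 + 6×207.36) = 1234.4 kN.
Block shear: shear path 2×[60+3×96] = 2×348 mm, A_gv = 5568, A_nv = 2×(348 − 3.5×29)×8 = 3944 mm²; tension across gage: (94 − 1×29)×8 = 520 mm². R_n = min(0.6×450×3944, 0.6×345×5568) + 1.0×450×520 = min(1064.9, 1152.6) + 234 = 1298.9 kN. φR_n = 0.75 × 1298.9 = 974.2 kN.
Tension rupture (net): A_n = (207 − 2×29)×8 = 1192 mm² (U = 1.0, A_e = A_n). φR_n = 0.75 × 450 × 1192 = 402.3 kN.
Governing: min(1273.0, 1234.4, 974.2, 402.3) = 402.3 kN → net-section rupture.

402.3 kN (net-section rupture governs)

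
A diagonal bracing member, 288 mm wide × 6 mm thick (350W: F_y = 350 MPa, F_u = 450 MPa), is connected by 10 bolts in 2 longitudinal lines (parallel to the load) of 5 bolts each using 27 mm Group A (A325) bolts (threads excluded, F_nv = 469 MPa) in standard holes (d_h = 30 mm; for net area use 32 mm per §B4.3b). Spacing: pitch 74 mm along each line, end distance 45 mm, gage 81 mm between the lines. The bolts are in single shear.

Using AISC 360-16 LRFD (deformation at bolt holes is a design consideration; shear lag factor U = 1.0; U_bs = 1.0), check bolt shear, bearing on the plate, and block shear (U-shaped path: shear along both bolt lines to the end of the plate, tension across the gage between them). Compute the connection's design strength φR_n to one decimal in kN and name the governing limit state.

577.9 kN (block shear governs)

Bolt shear: A_b = π(27)²/4 = 572.56 mm². φR_n = 0.75 × 469 × 572.56 × 10 × 1 = 2014.0 kN.
Bearing (6 mm plate, F_u = 450 MPa): end bolts L_c = 45 − 30/2 = 30, R_n = min(1.2×30×6×450, 2.4×27×6×450) = 97.2 kN/bolt; interior L_c = 74 − 30 = 44, R_n = 142.56 kN/bolt. φR_n = 0.75 × (2×97.2 + 8×142.56) = 1001.2 kN.
Block shear: shear path 2×[45+4×74] = 2×341 mm, A_gv = 4092, A_nv = 2×(341 − 4.5×32)×6 = 2364 mm²; tension across gage: (81 − 1×32)×6 = 294 mm². R_n = min(0.6×450×2364, 0.6×350×4092) + 1.0×450×294 = min(638.28, 859.32) + 132.3 = 770.58 kN. φR_n = 0.75 × 770.58 = 577.9 kN.
Governing: min(2014.0, 1001.2, 577.9) = 577.9 kN → block shear.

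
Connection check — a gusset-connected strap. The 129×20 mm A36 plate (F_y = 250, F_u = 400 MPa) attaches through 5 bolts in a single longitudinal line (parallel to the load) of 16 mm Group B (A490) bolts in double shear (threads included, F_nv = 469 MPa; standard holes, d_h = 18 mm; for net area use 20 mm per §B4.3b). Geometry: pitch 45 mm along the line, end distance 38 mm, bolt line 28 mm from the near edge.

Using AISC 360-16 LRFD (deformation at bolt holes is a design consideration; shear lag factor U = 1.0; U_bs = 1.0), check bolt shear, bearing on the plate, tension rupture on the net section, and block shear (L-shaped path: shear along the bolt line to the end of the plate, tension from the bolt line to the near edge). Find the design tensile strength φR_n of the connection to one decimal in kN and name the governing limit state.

Bolt shear: A_b = π(16)²/4 = 201.06 mm². φR_n = 0.75 × 469 × 201.06 × 5 × 2 = 707.2 kN.
Bearing (20 mm plate, F_u = 400 MPa): end bolts L_c = 38 − 18/2 = 29, R_n = min(1.2×29×20×400, 2.4×16×20×400) = 278.4 kN/bolt; interior L_c = 45 − 18 = 27, R_n = 259.2 kN/bolt. φR_n = 0.75 × (1×278.4 + 4×259.2) = 986.4 kN.
Tension rupture (net): A_n = (129 − 1×20)×20 = 2180 mm² (U = 1.0, A_e = A_n). φR_n = 0.75 × 400 × 2180 = 654.0 kN.
Block shear: shear path 1×[38+4×45] = 1×218 mm, A_gv = 4360, A_nv = 1×(218 − 4.5×20)×20 = 2560 mm²; tension to near edge: (28 − 0.5×20)×20 = 360 mm². R_n = min(0.6×400×2560, 0.6×250×4360) + 1.0×400×360 = min(614.4, 654) + 144 = 758.4 kN. φR_n = 0.75 × 758.4 = 568.8 kN.
Governing: min(707.2, 986.4, 654.0, 568.8) = 568.8 kN → block shear.

568.8 kN (block shear governs)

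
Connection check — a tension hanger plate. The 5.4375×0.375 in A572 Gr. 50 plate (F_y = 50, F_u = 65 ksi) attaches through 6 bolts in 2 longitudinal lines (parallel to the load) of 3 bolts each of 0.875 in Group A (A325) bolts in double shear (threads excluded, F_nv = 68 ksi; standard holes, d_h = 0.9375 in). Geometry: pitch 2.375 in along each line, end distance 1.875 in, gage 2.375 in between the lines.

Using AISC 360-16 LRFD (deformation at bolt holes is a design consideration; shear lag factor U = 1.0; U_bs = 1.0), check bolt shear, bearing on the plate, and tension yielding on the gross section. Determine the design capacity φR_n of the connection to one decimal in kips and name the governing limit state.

91.8 kips (gross-section yield governs)

Bolt shear: A_b = π(0.875)²/4 = 0.60132 in². φR_n = 0.75 × 68 × 0.60132 × 6 × 2 = 368.0 kips.
Bearing (0.375 in plate, F_u = 65 ksi): end bolts L_c = 1.875 − 0.9375/2 = 1.40625, R_n = min(1.2×1.40625×0.375×65, 2.4×0.875×0.375×65) = 41.133 kips/bolt; interior L_c = 2.375 − 0.9375 = 1.4375, R_n = 42.047 kips/bolt. φR_n = 0.75 × (2×41.133 + 4×42.047) = 187.8 kips.
Tension yield (gross): A_g = 5.4375×0.375 = 2.0391 in². φR_n = 0.90 × 50 × 2.0391 = 91.8 kips.
Governing: min(368.0, 187.8, 91.8) = 91.8 kips → gross-section yield.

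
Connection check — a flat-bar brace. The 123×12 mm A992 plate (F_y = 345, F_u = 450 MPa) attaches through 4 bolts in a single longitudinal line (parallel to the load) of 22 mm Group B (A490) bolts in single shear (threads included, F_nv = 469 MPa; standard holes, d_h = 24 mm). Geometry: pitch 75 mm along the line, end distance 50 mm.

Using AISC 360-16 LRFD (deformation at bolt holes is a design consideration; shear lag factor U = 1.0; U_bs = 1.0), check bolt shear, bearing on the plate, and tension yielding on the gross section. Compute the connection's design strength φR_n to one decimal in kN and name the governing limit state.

458.3 kN (gross-section yield governs)

Bolt shear: A_b = π(22)²/4 = 380.13 mm². φR_n = 0.75 × 469 × 380.13 × 4 × 1 = 534.8 kN.
Bearing (12 mm plate, F_u = 450 MPa): end bolts L_c = 50 − 24/2 = 38, R_n = min(1.2×38×12×450, 2.4×22×12×450) = 246.24 kN/bolt; interior L_c = 75 − 24 = 51, R_n = 285.12 kN/bolt. φR_n = 0.75 × (1×246.24 + 3×285.12) = 826.2 kN.
Tension yield (gross): A_g = 123×12 = 1476 mm². φR_n = 0.90 × 345 × 1476 = 458.3 kN.
Governing: min(534.8, 826.2, 458.3) = 458.3 kN → gross-section yield.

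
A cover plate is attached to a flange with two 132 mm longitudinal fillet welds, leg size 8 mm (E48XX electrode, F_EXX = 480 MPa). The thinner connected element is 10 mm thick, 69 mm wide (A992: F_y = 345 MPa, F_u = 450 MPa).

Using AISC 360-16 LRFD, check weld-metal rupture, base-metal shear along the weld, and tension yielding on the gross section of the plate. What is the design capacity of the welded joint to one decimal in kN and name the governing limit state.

214.2 kN (gross-section yield governs)

Weld metal: throat = 0.707×8 = 5.656 mm, L = 2×132 = 264 mm. φR_n = 0.75 × 0.6 × 480 × 5.656 × 264 = 322.5 kN.
Base metal shear (10 mm plate): yield φR_n = 1.0×0.6×345×10×264 = 546.5 kN; rupture φR_n = 0.75×0.6×450×10×264 = 534.6 kN; take 534.6 kN (rupture).
Tension yield (gross): A_g = 69×10 = 690 mm². φR_n = 0.90 × 345 × 690 = 214.2 kN.
Governing: min(322.5, 534.6, 214.2) = 214.2 kN → gross-section yield.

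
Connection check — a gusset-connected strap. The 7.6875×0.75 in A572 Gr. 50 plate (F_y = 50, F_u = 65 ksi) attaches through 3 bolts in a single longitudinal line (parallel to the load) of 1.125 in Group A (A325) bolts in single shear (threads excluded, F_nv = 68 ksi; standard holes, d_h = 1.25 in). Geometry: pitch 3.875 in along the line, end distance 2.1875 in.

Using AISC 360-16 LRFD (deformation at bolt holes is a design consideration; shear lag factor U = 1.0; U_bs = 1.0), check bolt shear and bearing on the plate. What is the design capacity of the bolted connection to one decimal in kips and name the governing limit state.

152.1 kips (bolt shear governs)

Bolt shear: A_b = π(1.125)²/4 = 0.99402 in². φR_n = 0.75 × 68 × 0.99402 × 3 × 1 = 152.1 kips.
Bearing (0.75 in plate, F_u = 65 ksi): end bolts L_c = 2.1875 − 1.25/2 = 1.5625, R_n = min(1.2×1.5625×0.75×65, 2.4×1.125×0.75×65) = 91.406 kips/bolt; interior L_c = 3.875 − 1.25 = 2.625, R_n = 131.63 kips/bolt. φR_n = 0.75 × (1×91.406 + 2×131.63) = 266.0 kips.
Governing: min(152.1, 266.0) = 152.1 kips → bolt shear.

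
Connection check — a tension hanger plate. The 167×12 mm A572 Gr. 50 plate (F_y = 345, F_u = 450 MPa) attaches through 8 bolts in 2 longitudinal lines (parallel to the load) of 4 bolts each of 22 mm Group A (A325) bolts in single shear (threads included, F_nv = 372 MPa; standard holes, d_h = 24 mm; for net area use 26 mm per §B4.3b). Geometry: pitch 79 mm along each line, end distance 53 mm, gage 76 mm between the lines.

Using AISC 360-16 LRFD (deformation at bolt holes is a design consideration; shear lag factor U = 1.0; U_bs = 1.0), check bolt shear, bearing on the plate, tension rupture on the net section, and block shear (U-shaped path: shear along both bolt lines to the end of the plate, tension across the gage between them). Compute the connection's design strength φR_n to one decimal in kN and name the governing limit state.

Bolt shear: A_b = π(22)²/4 = 380.13 mm². φR_n = 0.75 × 372 × 380.13 × 8 × 1 = 848.5 kN.
Bearing (12 mm plate, F_u = 450 MPa): end bolts L_c = 53 − 24/2 = 41, R_n = min(1.2×41×12×450, 2.4×22×12×450) = 265.68 kN/bolt; interior L_c = 79 − 24 = 55, R_n = 285.12 kN/bolt. φR_n = 0.75 × (2×265.68 + 6×285.12) = 1681.6 kN.
Tension rupture (net): A_n = (167 − 2×26)×12 = 1380 mm² (U = 1.0, A_e = A_n). φR_n = 0.75 × 450 × 1380 = 465.8 kN.
Block shear: shear path 2×[53+3×79] = 2×290 mm, A_gv = 6960, A_nv = 2×(290 − 3.5×26)×12 = 4776 mm²; tension across gage: (76 − 1×26)×12 = 600 mm². R_n = min(0.6×450×4776, 0.6×345×6960) + 1.0×450×600 = min(1289.5, 1440.7) + 270 = 1559.5 kN. φR_n = 0.75 × 1559.5 = 1169.6 kN.
Governing: min(848.5, 1681.6, 465.8, 1169.6) = 465.8 kN → net-section rupture.

465.8 kN (net-section rupture governs)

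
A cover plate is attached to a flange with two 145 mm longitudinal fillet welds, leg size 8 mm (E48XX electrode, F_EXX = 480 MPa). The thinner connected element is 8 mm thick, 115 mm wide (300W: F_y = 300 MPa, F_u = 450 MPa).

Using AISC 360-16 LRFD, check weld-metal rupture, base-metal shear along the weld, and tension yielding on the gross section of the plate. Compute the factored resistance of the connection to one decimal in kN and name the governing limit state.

248.4 kN (gross-section yield governs)

Weld metal: throat = 0.707×8 = 5.656 mm, L = 2×145 = 290 mm. φR_n = 0.75 × 0.6 × 480 × 5.656 × 290 = 354.3 kN.
Base metal shear (8 mm plate): yield φR_n = 1.0×0.6×300×8×290 = 417.6 kN; rupture φR_n = 0.75×0.6×450×8×290 = 469.8 kN; take 417.6 kN (yield).
Tension yield (gross): A_g = 115×8 = 920 mm². φR_n = 0.90 × 300 × 920 = 248.4 kN.
Governing: min(354.3, 417.6, 248.4) = 248.4 kN → gross-section yield.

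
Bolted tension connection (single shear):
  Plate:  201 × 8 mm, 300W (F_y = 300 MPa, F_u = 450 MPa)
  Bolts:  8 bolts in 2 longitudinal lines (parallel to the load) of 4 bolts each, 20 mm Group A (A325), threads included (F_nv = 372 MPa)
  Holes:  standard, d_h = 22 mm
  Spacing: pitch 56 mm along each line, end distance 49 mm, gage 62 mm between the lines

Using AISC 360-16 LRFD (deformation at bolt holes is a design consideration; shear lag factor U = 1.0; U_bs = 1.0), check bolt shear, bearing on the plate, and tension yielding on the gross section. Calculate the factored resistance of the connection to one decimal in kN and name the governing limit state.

Bolt shear: A_b = π(20)²/4 = 314.16 mm². φR_n = 0.75 × 372 × 314.16 × 8 × 1 = 701.2 kN.
Bearing (8 mm plate, F_u = 450 MPa): end bolts L_c = 49 − 22/2 = 38, R_n = min(1.2×38×8×450, 2.4×20×8×450) = 164.16 kN/bolt; interior L_c = 56 − 22 = 34, R_n = 146.88 kN/bolt. φR_n = 0.75 × (2×164.16 + 6×146.88) = 907.2 kN.
Tension yield (gross): A_g = 201×8 = 1608 mm². φR_n = 0.90 × 300 × 1608 = 434.2 kN.
Governing: min(701.2, 907.2, 434.2) = 434.2 kN → gross-section yield.

434.2 kN (gross-section yield governs)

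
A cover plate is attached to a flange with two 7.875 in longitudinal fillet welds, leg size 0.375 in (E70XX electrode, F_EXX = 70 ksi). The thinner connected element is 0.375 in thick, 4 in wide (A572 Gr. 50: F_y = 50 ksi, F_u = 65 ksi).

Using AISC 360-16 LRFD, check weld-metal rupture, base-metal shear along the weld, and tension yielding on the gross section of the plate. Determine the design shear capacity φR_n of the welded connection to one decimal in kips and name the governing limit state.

Weld metal: throat = 0.707×0.375 = 0.26513 in, L = 2×7.875 = 15.75 in. φR_n = 0.75 × 0.6 × 70 × 0.26513 × 15.75 = 131.5 kips.
Base metal shear (0.375 in plate): yield φR_n = 1.0×0.6×50×0.375×15.75 = 177.2 kips; rupture φR_n = 0.75×0.6×65×0.375×15.75 = 172.8 kips; take 172.8 kips (rupture).
Tension yield (gross): A_g = 4×0.375 = 1.5 in². φR_n = 0.90 × 50 × 1.5 = 67.5 kips.
Governing: min(131.5, 172.8, 67.5) = 67.5 kips → gross-section yield.

67.5 kips (gross-section yield governs)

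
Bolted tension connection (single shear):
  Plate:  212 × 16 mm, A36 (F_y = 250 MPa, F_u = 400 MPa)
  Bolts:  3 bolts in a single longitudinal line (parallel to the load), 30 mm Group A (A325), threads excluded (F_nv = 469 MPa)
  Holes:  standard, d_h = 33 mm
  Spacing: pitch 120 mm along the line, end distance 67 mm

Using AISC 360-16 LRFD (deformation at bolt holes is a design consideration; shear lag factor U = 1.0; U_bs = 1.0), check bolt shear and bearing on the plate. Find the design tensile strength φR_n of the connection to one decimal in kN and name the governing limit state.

Bolt shear: A_b = π(30)²/4 = 706.86 mm². φR_n = 0.75 × 469 × 706.86 × 3 × 1 = 745.9 kN.
Bearing (16 mm plate, F_u = 400 MPa): end bolts L_c = 67 − 33/2 = 50.5, R_n = min(1.2×50.5×16×400, 2.4×30×16×400) = 387.84 kN/bolt; interior L_c = 120 − 33 = 87, R_n = 460.8 kN/bolt. φR_n = 0.75 × (1×387.84 + 2×460.8) = 982.1 kN.
Governing: min(745.9, 982.1) = 745.9 kN → bolt shear.

745.9 kN (bolt shear governs)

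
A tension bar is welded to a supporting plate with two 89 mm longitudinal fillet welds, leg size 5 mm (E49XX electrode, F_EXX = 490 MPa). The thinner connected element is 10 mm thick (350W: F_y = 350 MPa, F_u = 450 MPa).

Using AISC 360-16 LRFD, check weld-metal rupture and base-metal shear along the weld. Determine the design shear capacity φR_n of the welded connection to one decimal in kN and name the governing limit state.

Weld metal: throat = 0.707×5 = 3.535 mm, L = 2×89 = 178 mm. φR_n = 0.75 × 0.6 × 490 × 3.535 × 178 = 138.7 kN.
Base metal shear (10 mm plate): yield φR_n = 1.0×0.6×350×10×178 = 373.8 kN; rupture φR_n = 0.75×0.6×450×10×178 = 360.5 kN; take 360.5 kN (rupture).
Governing: min(138.7, 360.5) = 138.7 kN → weld metal.

138.7 kN (weld metal governs)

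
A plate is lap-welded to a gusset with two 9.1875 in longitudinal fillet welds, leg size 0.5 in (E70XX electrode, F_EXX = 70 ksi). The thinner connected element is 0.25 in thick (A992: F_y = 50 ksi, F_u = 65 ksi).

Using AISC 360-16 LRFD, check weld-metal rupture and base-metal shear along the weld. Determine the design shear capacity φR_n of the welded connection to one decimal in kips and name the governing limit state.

134.4 kips (base-metal shear governs)

Weld metal: throat = 0.707×0.5 = 0.3535 in, L = 2×9.1875 = 18.375 in. φR_n = 0.75 × 0.6 × 70 × 0.3535 × 18.375 = 204.6 kips.
Base metal shear (0.25 in plate): yield φR_n = 1.0×0.6×50×0.25×18.375 = 137.8 kips; rupture φR_n = 0.75×0.6×65×0.25×18.375 = 134.4 kips; take 134.4 kips (rupture).
Governing: min(204.6, 134.4) = 134.4 kips → base-metal shear.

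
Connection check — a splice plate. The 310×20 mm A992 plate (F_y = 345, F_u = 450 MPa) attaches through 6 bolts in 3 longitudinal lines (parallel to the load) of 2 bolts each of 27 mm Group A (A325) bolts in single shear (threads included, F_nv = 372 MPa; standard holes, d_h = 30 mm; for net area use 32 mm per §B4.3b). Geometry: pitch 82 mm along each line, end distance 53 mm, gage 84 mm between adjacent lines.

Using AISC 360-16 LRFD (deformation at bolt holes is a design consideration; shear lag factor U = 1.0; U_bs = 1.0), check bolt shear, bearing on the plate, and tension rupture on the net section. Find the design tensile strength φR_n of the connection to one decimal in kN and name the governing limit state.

958.5 kN (bolt shear governs)

Bolt shear: A_b = π(27)²/4 = 572.56 mm². φR_n = 0.75 × 372 × 572.56 × 6 × 1 = 958.5 kN.
Bearing (20 mm plate, F_u = 450 MPa): end bolts L_c = 53 − 30/2 = 38, R_n = min(1.2×38×20×450, 2.4×27×20×450) = 410.4 kN/bolt; interior L_c = 82 − 30 = 52, R_n = 561.6 kN/bolt. φR_n = 0.75 × (3×410.4 + 3×561.6) = 2187.0 kN.
Tension rupture (net): A_n = (310 − 3×32)×20 = 4280 mm² (U = 1.0, A_e = A_n). φR_n = 0.75 × 450 × 4280 = 1444.5 kN.
Governing: min(958.5, 2187.0, 1444.5) = 958.5 kN → bolt shear.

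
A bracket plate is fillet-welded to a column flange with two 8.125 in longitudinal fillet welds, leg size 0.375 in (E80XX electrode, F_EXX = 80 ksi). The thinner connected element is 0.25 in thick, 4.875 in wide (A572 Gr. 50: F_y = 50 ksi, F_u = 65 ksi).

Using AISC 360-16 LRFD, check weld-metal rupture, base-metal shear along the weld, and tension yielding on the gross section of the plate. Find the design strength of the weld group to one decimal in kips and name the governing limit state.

54.8 kips (gross-section yield governs)

Weld metal: throat = 0.707×0.375 = 0.26513 in, L = 2×8.125 = 16.25 in. φR_n = 0.75 × 0.6 × 80 × 0.26513 × 16.25 = 155.1 kips.
Base metal shear (0.25 in plate): yield φR_n = 1.0×0.6×50×0.25×16.25 = 121.9 kips; rupture φR_n = 0.75×0.6×65×0.25×16.25 = 118.8 kips; take 118.8 kips (rupture).
Tension yield (gross): A_g = 4.875×0.25 = 1.2188 in². φR_n = 0.90 × 50 × 1.2188 = 54.8 kips.
Governing: min(155.1, 118.8, 54.8) = 54.8 kips → gross-section yield.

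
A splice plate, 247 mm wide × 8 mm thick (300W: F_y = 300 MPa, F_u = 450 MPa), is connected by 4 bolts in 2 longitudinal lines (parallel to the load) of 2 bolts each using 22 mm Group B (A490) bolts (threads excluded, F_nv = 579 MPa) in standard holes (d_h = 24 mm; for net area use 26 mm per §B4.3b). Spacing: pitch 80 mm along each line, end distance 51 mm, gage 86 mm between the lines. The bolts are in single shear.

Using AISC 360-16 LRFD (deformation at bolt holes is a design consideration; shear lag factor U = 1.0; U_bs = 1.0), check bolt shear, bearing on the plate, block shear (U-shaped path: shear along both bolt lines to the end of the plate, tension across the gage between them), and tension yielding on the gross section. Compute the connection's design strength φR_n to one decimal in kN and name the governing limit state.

445.0 kN (block shear governs)

Bolt shear: A_b = π(22)²/4 = 380.13 mm². φR_n = 0.75 × 579 × 380.13 × 4 × 1 = 660.3 kN.
Bearing (8 mm plate, F_u = 450 MPa): end bolts L_c = 51 − 24/2 = 39, R_n = min(1.2×39×8×450, 2.4×22×8×450) = 168.48 kN/bolt; interior L_c = 80 − 24 = 56, R_n = 190.08 kN/bolt. φR_n = 0.75 × (2×168.48 + 2×190.08) = 537.8 kN.
Block shear: shear path 2×[51+1×80] = 2×131 mm, A_gv = 2096, A_nv = 2×(131 − 1.5×26)×8 = 1472 mm²; tension across gage: (86 − 1×26)×8 = 480 mm². R_n = min(0.6×450×1472, 0.6×300×2096) + 1.0×450×480 = min(397.44, 377.28) + 216 = 593.28 kN. φR_n = 0.75 × 593.28 = 445.0 kN.
Tension yield (gross): A_g = 247×8 = 1976 mm². φR_n = 0.90 × 300 × 1976 = 533.5 kN.
Governing: min(660.3, 537.8, 445.0, 533.5) = 445.0 kN → block shear.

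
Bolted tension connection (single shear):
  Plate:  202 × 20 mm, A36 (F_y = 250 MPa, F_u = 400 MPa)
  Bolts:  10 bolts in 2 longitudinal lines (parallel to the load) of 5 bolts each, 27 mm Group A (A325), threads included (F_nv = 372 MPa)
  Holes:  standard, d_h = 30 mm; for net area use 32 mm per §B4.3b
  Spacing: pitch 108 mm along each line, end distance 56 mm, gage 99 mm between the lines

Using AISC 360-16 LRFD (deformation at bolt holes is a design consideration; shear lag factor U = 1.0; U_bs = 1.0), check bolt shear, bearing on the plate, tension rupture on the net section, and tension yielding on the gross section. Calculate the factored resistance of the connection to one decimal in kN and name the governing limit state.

Bolt shear: A_b = π(27)²/4 = 572.56 mm². φR_n = 0.75 × 372 × 572.56 × 10 × 1 = 1597.4 kN.
Bearing (20 mm plate, F_u = 400 MPa): end bolts L_c = 56 − 30/2 = 41, R_n = min(1.2×41×20×400, 2.4×27×20×400) = 393.6 kN/bolt; interior L_c = 108 − 30 = 78, R_n = 518.4 kN/bolt. φR_n = 0.75 × (2×393.6 + 8×518.4) = 3700.8 kN.
Tension rupture (net): A_n = (202 − 2×32)×20 = 2760 mm² (U = 1.0, A_e = A_n). φR_n = 0.75 × 400 × 2760 = 828.0 kN.
Tension yield (gross): A_g = 202×20 = 4040 mm². φR_n = 0.90 × 250 × 4040 = 909.0 kN.
Governing: min(1597.4, 3700.8, 828.0, 909.0) = 828.0 kN → net-section rupture.

828.0 kN (net-section rupture governs)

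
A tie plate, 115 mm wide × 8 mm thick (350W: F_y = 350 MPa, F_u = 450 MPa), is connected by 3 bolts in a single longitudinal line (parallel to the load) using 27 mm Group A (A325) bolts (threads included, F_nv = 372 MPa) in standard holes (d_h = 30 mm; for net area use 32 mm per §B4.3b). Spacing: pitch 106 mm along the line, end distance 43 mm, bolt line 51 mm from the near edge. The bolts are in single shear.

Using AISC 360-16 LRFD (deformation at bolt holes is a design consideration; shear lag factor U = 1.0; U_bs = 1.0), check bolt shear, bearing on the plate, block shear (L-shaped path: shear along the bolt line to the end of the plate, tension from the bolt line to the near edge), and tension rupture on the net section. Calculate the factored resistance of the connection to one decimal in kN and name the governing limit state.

Bolt shear: A_b = π(27)²/4 = 572.56 mm². φR_n = 0.75 × 372 × 572.56 × 3 × 1 = 479.2 kN.
Bearing (8 mm plate, F_u = 450 MPa): end bolts L_c = 43 − 30/2 = 28, R_n = min(1.2×28×8×450, 2.4×27×8×450) = 120.96 kN/bolt; interior L_c = 106 − 30 = 76, R_n = 233.28 kN/bolt. φR_n = 0.75 × (1×120.96 + 2×233.28) = 440.6 kN.
Block shear: shear path 1×[43+2×106] = 1×255 mm, A_gv = 2040, A_nv = 1×(255 − 2.5×32)×8 = 1400 mm²; tension to near edge: (51 − 0.5×32)×8 = 280 mm². R_n = min(0.6×450×1400, 0.6×350×2040) + 1.0×450×280 = min(378, 428.4) + 126 = 504 kN. φR_n = 0.75 × 504 = 378.0 kN.
Tension rupture (net): A_n = (115 − 1×32)×8 = 664 mm² (U = 1.0, A_e = A_n). φR_n = 0.75 × 450 × 664 = 224.1 kN.
Governing: min(479.2, 440.6, 378.0, 224.1) = 224.1 kN → net-section rupture.

224.1 kN (net-section rupture governs)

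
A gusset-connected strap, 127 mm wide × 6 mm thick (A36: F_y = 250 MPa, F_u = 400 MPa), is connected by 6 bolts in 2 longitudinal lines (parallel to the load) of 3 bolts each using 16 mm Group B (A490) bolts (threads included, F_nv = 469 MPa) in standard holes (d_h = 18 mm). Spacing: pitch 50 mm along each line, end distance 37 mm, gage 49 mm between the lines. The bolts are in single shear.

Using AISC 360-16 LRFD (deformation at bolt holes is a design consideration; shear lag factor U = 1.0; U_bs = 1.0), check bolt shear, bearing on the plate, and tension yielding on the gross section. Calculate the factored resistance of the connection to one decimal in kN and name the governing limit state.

171.5 kN (gross-section yield governs)

Bolt shear: A_b = π(16)²/4 = 201.06 mm². φR_n = 0.75 × 469 × 201.06 × 6 × 1 = 424.3 kN.
Bearing (6 mm plate, F_u = 400 MPa): end bolts L_c = 37 − 18/2 = 28, R_n = min(1.2×28×6×400, 2.4×16×6×400) = 80.64 kN/bolt; interior L_c = 50 − 18 = 32, R_n = 92.16 kN/bolt. φR_n = 0.75 × (2×80.64 + 4×92.16) = 397.4 kN.
Tension yield (gross): A_g = 127×6 = 762 mm². φR_n = 0.90 × 250 × 762 = 171.5 kN.
Governing: min(424.3, 397.4, 171.5) = 171.5 kN → gross-section yield.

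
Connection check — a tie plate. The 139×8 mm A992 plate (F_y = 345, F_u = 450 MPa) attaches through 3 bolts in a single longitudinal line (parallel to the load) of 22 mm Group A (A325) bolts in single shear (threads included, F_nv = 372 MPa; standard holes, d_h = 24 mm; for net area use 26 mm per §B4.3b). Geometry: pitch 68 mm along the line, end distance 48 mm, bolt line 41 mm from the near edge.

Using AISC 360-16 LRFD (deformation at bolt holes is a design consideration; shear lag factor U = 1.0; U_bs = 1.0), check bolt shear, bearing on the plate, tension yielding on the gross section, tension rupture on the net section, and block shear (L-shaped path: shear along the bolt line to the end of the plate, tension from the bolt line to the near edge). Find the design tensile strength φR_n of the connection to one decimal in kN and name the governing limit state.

Bolt shear: A_b = π(22)²/4 = 380.13 mm². φR_n = 0.75 × 372 × 380.13 × 3 × 1 = 318.2 kN.
Bearing (8 mm plate, F_u = 450 MPa): end bolts L_c = 48 − 24/2 = 36, R_n = min(1.2×36×8×450, 2.4×22×8×450) = 155.52 kN/bolt; interior L_c = 68 − 24 = 44, R_n = 190.08 kN/bolt. φR_n = 0.75 × (1×155.52 + 2×190.08) = 401.8 kN.
Tension yield (gross): A_g = 139×8 = 1112 mm². φR_n = 0.90 × 345 × 1112 = 345.3 kN.
Tension rupture (net): A_n = (139 − 1×26)×8 = 904 mm² (U = 1.0, A_e = A_n). φR_n = 0.75 × 450 × 904 = 305.1 kN.
Block shear: shear path 1×[48+2×68] = 1×184 mm, A_gv = 1472, A_nv = 1×(184 − 2.5×26)×8 = 952 mm²; tension to near edge: (41 − 0.5×26)×8 = 224 mm². R_n = min(0.6×450×952, 0.6×345×1472) + 1.0×450×224 = min(257.04, 304.7) + 100.8 = 357.84 kN. φR_n = 0.75 × 357.84 = 268.4 kN.
Governing: min(318.2, 401.8, 345.3, 305.1, 268.4) = 268.4 kN → block shear.

268.4 kN (block shear governs)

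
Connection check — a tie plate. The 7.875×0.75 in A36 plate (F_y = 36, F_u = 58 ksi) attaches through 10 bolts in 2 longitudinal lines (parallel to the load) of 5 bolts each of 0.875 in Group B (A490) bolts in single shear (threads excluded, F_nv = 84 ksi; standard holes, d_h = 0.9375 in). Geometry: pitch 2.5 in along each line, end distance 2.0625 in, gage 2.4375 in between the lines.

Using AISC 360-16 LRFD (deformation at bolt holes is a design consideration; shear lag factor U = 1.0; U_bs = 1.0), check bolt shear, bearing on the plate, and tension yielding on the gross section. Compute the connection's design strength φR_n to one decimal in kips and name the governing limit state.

191.4 kips (gross-section yield governs)

Bolt shear: A_b = π(0.875)²/4 = 0.60132 in². φR_n = 0.75 × 84 × 0.60132 × 10 × 1 = 378.8 kips.
Bearing (0.75 in plate, F_u = 58 ksi): end bolts L_c = 2.0625 − 0.9375/2 = 1.59375, R_n = min(1.2×1.59375×0.75×58, 2.4×0.875×0.75×58) = 83.194 kips/bolt; interior L_c = 2.5 − 0.9375 = 1.5625, R_n = 81.563 kips/bolt. φR_n = 0.75 × (2×83.194 + 8×81.563) = 614.2 kips.
Tension yield (gross): A_g = 7.875×0.75 = 5.9063 in². φR_n = 0.90 × 36 × 5.9063 = 191.4 kips.
Governing: min(378.8, 614.2, 191.4) = 191.4 kips → gross-section yield.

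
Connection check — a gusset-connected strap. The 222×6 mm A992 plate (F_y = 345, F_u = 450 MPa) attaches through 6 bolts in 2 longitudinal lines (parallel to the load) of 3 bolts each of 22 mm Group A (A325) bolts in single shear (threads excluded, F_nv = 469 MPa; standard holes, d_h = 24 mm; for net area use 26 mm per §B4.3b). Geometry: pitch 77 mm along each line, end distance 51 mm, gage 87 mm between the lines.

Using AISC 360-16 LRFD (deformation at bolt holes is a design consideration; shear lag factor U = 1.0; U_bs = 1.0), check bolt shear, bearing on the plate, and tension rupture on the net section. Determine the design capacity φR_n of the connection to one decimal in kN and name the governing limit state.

Bolt shear: A_b = π(22)²/4 = 380.13 mm². φR_n = 0.75 × 469 × 380.13 × 6 × 1 = 802.3 kN.
Bearing (6 mm plate, F_u = 450 MPa): end bolts L_c = 51 − 24/2 = 39, R_n = min(1.2×39×6×450, 2.4×22×6×450) = 126.36 kN/bolt; interior L_c = 77 − 24 = 53, R_n = 142.56 kN/bolt. φR_n = 0.75 × (2×126.36 + 4×142.56) = 617.2 kN.
Tension rupture (net): A_n = (222 − 2×26)×6 = 1020 mm² (U = 1.0, A_e = A_n). φR_n = 0.75 × 450 × 1020 = 344.3 kN.
Governing: min(802.3, 617.2, 344.3) = 344.3 kN → net-section rupture.

344.3 kN (net-section rupture governs)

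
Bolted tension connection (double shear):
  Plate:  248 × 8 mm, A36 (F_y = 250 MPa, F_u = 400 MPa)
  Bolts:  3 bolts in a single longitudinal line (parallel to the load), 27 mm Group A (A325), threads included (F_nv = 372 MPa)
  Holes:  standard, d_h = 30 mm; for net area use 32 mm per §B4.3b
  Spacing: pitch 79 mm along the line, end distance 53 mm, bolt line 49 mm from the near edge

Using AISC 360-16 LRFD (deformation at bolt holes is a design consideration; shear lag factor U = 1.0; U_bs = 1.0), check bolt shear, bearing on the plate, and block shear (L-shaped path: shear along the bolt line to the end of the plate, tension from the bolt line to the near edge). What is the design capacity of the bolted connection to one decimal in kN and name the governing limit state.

267.8 kN (block shear governs)

Bolt shear: A_b = π(27)²/4 = 572.56 mm². φR_n = 0.75 × 372 × 572.56 × 3 × 2 = 958.5 kN.
Bearing (8 mm plate, F_u = 400 MPa): end bolts L_c = 53 − 30/2 = 38, R_n = min(1.2×38×8×400, 2.4×27×8×400) = 145.92 kN/bolt; interior L_c = 79 − 30 = 49, R_n = 188.16 kN/bolt. φR_n = 0.75 × (1×145.92 + 2×188.16) = 391.7 kN.
Block shear: shear path 1×[53+2×79] = 1×211 mm, A_gv = 1688, A_nv = 1×(211 − 2.5×32)×8 = 1048 mm²; tension to near edge: (49 − 0.5×32)×8 = 264 mm². R_n = min(0.6×400×1048, 0.6×250×1688) + 1.0×400×264 = min(251.52, 253.2) + 105.6 = 357.12 kN. φR_n = 0.75 × 357.12 = 267.8 kN.
Governing: min(958.5, 391.7, 267.8) = 267.8 kN → block shear.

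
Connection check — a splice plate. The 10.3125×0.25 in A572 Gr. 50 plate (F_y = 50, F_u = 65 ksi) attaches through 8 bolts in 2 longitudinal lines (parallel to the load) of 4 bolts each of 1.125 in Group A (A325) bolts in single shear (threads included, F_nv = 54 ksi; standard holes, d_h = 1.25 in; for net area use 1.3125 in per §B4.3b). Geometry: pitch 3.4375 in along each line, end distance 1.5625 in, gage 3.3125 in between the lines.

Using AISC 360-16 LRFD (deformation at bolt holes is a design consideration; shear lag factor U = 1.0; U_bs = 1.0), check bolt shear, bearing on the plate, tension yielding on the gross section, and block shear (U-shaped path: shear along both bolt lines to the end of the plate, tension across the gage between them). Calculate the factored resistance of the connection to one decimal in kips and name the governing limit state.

Bolt shear: A_b = π(1.125)²/4 = 0.99402 in². φR_n = 0.75 × 54 × 0.99402 × 8 × 1 = 322.1 kips.
Bearing (0.25 in plate, F_u = 65 ksi): end bolts L_c = 1.5625 − 1.25/2 = 0.9375, R_n = min(1.2×0.9375×0.25×65, 2.4×1.125×0.25×65) = 18.281 kips/bolt; interior L_c = 3.4375 − 1.25 = 2.1875, R_n = 42.656 kips/bolt. φR_n = 0.75 × (2×18.281 + 6×42.656) = 219.4 kips.
Tension yield (gross): A_g = 10.3125×0.25 = 2.5781 in². φR_n = 0.90 × 50 × 2.5781 = 116.0 kips.
Block shear: shear path 2×[1.5625+3×3.4375] = 2×11.875 in, A_gv = 5.9375, A_nv = 2×(11.875 − 3.5×1.3125)×0.25 = 3.6406 in²; tension across gage: (3.3125 − 1×1.3125)×0.25 = 0.5 in². R_n = min(0.6×65×3.6406, 0.6×50×5.9375) + 1.0×65×0.5 = min(141.98, 178.13) + 32.5 = 174.48 kips. φR_n = 0.75 × 174.48 = 130.9 kips.
Governing: min(322.1, 219.4, 116.0, 130.9) = 116.0 kips → gross-section yield.

116.0 kips (gross-section yield governs)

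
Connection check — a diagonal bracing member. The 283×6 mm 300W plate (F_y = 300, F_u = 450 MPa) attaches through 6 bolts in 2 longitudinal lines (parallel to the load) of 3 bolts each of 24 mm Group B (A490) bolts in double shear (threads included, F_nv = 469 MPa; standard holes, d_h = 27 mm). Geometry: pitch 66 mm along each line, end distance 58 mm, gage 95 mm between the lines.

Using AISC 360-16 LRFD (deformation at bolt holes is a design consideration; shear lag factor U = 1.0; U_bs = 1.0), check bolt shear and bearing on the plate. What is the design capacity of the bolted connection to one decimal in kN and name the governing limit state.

Bolt shear: A_b = π(24)²/4 = 452.39 mm². φR_n = 0.75 × 469 × 452.39 × 6 × 2 = 1909.5 kN.
Bearing (6 mm plate, F_u = 450 MPa): end bolts L_c = 58 − 27/2 = 44.5, R_n = min(1.2×44.5×6×450, 2.4×24×6×450) = 144.18 kN/bolt; interior L_c = 66 − 27 = 39, R_n = 126.36 kN/bolt. φR_n = 0.75 × (2×144.18 + 4×126.36) = 595.4 kN.
Governing: min(1909.5, 595.4) = 595.4 kN → bearing.

595.4 kN (bearing governs)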